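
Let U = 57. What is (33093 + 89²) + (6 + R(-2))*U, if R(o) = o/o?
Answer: 41413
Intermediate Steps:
R(o) = 1
(33093 + 89²) + (6 + R(-2))*U = (33093 + 89²) + (6 + 1)*57 = (33093 + 7921) + 7*57 = 41014 + 399 = 41413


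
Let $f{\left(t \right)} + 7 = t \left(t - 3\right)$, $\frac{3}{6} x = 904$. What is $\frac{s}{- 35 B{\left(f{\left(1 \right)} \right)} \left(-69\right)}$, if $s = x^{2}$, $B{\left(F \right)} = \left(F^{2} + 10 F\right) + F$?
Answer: $- \frac{1634432}{21735} \approx -75.198$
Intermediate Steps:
$x = 1808$ ($x = 2 \cdot 904 = 1808$)
$f{\left(t \right)} = -7 + t \left(-3 + t\right)$ ($f{\left(t \right)} = -7 + t \left(t - 3\right) = -7 + t \left(-3 + t\right)$)
$B{\left(F \right)} = F^{2} + 11 F$
$s = 3268864$ ($s = 1808^{2} = 3268864$)
$\frac{s}{- 35 B{\left(f{\left(1 \right)} \right)} \left(-69\right)} = \frac{3268864}{- 35 \left(-7 + 1^{2} - 3\right) \left(11 - \left(10 - 1\right)\right) \left(-69\right)} = \frac{3268864}{- 35 \left(-7 + 1 - 3\right) \left(11 - 9\right) \left(-69\right)} = \frac{3268864}{- 35 \left(- 9 \left(11 - 9\right)\right) \left(-69\right)} = \frac{3268864}{- 35 \left(\left(-9\right) 2\right) \left(-69\right)} = \frac{3268864}{\left(-35\right) \left(-18\right) \left(-69\right)} = \frac{3268864}{630 \left(-69\right)} = \frac{3268864}{-43470} = 3268864 \left(- \frac{1}{43470}\right) = - \frac{1634432}{21735}$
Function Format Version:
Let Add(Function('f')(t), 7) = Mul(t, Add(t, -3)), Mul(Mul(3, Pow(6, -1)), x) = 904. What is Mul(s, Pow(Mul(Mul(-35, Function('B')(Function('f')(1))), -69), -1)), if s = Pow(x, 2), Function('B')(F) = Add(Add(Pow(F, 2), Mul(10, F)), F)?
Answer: Rational(-1634432, 21735) ≈ -75.198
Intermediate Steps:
x = 1808 (x = Mul(2, 904) = 1808)
Function('f')(t) = Add(-7, Mul(t, Add(-3, t))) (Function('f')(t) = Add(-7, Mul(t, Add(t, -3))) = Add(-7, Mul(t, Add(-3, t))))
Function('B')(F) = Add(Pow(F, 2), Mul(11, F))
s = 3268864 (s = Pow(1808, 2) = 3268864)
Mul(s, Pow(Mul(Mul(-35, Function('B')(Function('f')(1))), -69), -1)) = Mul(3268864, Pow(Mul(Mul(-35, Mul(Add(-7, Pow(1, 2), Mul(-3, 1)), Add(11, Add(-7, Pow(1, 2), Mul(-3, 1))))), -69), -1)) = Mul(3268864, Pow(Mul(Mul(-35, Mul(Add(-7, 1, -3), Add(11, Add(-7, 1, -3)))), -69), -1)) = Mul(3268864, Pow(Mul(Mul(-35, Mul(-9, Add(11, -9))), -69), -1)) = Mul(3268864, Pow(Mul(Mul(-35, Mul(-9, 2)), -69), -1)) = Mul(3268864, Pow(Mul(Mul(-35, -18), -69), -1)) = Mul(3268864, Pow(Mul(630, -69), -1)) = Mul(3268864, Pow(-43470, -1)) = Mul(3268864, Rational(-1, 43470)) = Rational(-1634432, 21735)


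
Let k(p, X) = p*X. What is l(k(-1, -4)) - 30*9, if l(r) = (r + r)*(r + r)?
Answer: -206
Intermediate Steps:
k(p, X) = X*p
l(r) = 4*r² (l(r) = (2*r)*(2*r) = 4*r²)
l(k(-1, -4)) - 30*9 = 4*(-4*(-1))² - 30*9 = 4*4² - 270 = 4*16 - 270 = 64 - 270 = -206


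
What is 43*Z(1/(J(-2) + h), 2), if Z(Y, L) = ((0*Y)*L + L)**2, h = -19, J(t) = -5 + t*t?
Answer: 172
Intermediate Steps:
J(t) = -5 + t**2
Z(Y, L) = L**2 (Z(Y, L) = (0*L + L)**2 = (0 + L)**2 = L**2)
43*Z(1/(J(-2) + h), 2) = 43*2**2 = 43*4 = 172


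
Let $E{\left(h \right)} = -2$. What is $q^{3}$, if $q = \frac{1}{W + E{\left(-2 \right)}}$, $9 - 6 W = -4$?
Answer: $216$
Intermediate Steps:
$W = \frac{13}{6}$ ($W = \frac{3}{2} - - \frac{2}{3} = \frac{3}{2} + \frac{2}{3} = \frac{13}{6} \approx 2.1667$)
$q = 6$ ($q = \frac{1}{\frac{13}{6} - 2} = \frac{1}{\frac{1}{6}} = 6$)
$q^{3} = 6^{3} = 216$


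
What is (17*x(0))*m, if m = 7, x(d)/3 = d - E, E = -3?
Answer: 1071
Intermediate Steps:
x(d) = 9 + 3*d (x(d) = 3*(d - 1*(-3)) = 3*(d + 3) = 3*(3 + d) = 9 + 3*d)
(17*x(0))*m = (17*(9 + 3*0))*7 = (17*(9 + 0))*7 = (17*9)*7 = 153*7 = 1071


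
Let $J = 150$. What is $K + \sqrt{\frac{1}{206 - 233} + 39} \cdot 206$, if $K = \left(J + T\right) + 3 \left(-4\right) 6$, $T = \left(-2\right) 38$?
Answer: $2 + \frac{412 \sqrt{789}}{9} \approx 1287.9$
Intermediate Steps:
$T = -76$
$K = 2$ ($K = \left(150 - 76\right) + 3 \left(-4\right) 6 = 74 - 72 = 2$)
$K + \sqrt{\frac{1}{206 - 233} + 39} \cdot 206 = 2 + \sqrt{\frac{1}{206 - 233} + 39} \cdot 206 = 2 + \sqrt{\frac{1}{-27} + 39} \cdot 206 = 2 + \sqrt{- \frac{1}{27} + 39} \cdot 206 = 2 + \sqrt{\frac{1052}{27}} \cdot 206 = 2 + \frac{2 \sqrt{789}}{9} \cdot 206 = 2 + \frac{412 \sqrt{789}}{9}$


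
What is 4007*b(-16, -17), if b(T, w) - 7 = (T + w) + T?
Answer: -168294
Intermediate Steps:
b(T, w) = 7 + w + 2*T (b(T, w) = 7 + ((T + w) + T) = 7 + (w + 2*T) = 7 + w + 2*T)
4007*b(-16, -17) = 4007*(7 - 17 + 2*(-16)) = 4007*(7 - 17 - 32) = 4007*(-42) = -168294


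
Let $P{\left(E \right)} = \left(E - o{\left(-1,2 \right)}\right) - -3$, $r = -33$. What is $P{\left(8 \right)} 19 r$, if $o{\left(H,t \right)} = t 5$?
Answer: $-627$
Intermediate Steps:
$o{\left(H,t \right)} = 5 t$
$P{\left(E \right)} = -7 + E$ ($P{\left(E \right)} = \left(E - 5 \cdot 2\right) - -3 = \left(E - 10\right) + 3 = \left(-10 + E\right) + 3 = -7 + E$)
$P{\left(8 \right)} 19 r = \left(-7 + 8\right) 19 \left(-33\right) = 1 \cdot 19 \left(-33\right) = 19 \left(-33\right) = -627$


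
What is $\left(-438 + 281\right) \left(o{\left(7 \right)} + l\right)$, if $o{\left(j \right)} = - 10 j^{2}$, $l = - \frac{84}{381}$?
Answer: $\frac{9774506}{127} \approx 76965.0$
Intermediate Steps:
$l = - \frac{28}{127}$ ($l = \left(-84\right) \frac{1}{381} = - \frac{28}{127} \approx -0.22047$)
$\left(-438 + 281\right) \left(o{\left(7 \right)} + l\right) = \left(-438 + 281\right) \left(- 10 \cdot 7^{2} - \frac{28}{127}\right) = - 157 \left(\left(-10\right) 49 - \frac{28}{127}\right) = - 157 \left(-490 - \frac{28}{127}\right) = \left(-157\right) \left(- \frac{62258}{127}\right) = \frac{9774506}{127}$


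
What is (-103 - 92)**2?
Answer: 38025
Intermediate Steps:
(-103 - 92)**2 = (-195)**2 = 38025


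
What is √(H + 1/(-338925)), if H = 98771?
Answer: √453833605635918/67785 ≈ 314.28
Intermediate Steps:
√(H + 1/(-338925)) = √(98771 + 1/(-338925)) = √(98771 - 1/338925) = √(33475961174/338925) = √453833605635918/67785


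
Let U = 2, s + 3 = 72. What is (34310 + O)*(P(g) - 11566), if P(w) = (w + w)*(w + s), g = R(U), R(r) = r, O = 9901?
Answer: -498788502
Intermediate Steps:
s = 69 (s = -3 + 72 = 69)
g = 2
P(w) = 2*w*(69 + w) (P(w) = (w + w)*(w + 69) = (2*w)*(69 + w) = 2*w*(69 + w))
(34310 + O)*(P(g) - 11566) = (34310 + 9901)*(2*2*(69 + 2) - 11566) = 44211*(2*2*71 - 11566) = 44211*(284 - 11566) = 44211*(-11282) = -498788502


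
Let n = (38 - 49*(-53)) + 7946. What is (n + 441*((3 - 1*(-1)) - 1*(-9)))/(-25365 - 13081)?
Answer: -8157/19223 ≈ -0.42434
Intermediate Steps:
n = 10581 (n = (38 + 2597) + 7946 = 2635 + 7946 = 10581)
(n + 441*((3 - 1*(-1)) - 1*(-9)))/(-25365 - 13081) = (10581 + 441*((3 - 1*(-1)) - 1*(-9)))/(-25365 - 13081) = (10581 + 441*((3 + 1) + 9))/(-38446) = (10581 + 441*(4 + 9))*(-1/38446) = (10581 + 441*13)*(-1/38446) = (10581 + 5733)*(-1/38446) = 16314*(-1/38446) = -8157/19223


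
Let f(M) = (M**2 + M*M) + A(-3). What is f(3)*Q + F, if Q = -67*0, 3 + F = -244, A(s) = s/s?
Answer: -247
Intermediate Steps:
A(s) = 1
F = -247 (F = -3 - 244 = -247)
f(M) = 1 + 2*M**2 (f(M) = (M**2 + M*M) + 1 = (M**2 + M**2) + 1 = 2*M**2 + 1 = 1 + 2*M**2)
Q = 0
f(3)*Q + F = (1 + 2*3**2)*0 - 247 = (1 + 2*9)*0 - 247 = (1 + 18)*0 - 247 = 19*0 - 247 = 0 - 247 = -247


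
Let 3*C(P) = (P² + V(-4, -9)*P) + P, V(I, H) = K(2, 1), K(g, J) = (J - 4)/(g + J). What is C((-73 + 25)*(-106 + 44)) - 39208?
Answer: 2912984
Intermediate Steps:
K(g, J) = (-4 + J)/(J + g)
V(I, H) = -1 (V(I, H) = (-4 + 1)/(1 + 2) = -3/3 = (⅓)*(-3) = -1)
C(P) = P²/3 (C(P) = ((P² - P) + P)/3 = P²/3)
C((-73 + 25)*(-106 + 44)) - 39208 = ((-73 + 25)*(-106 + 44))²/3 - 39208 = (-48*(-62))²/3 - 39208 = (⅓)*2976² - 39208 = (⅓)*8856576 - 39208 = 2952192 - 39208 = 2912984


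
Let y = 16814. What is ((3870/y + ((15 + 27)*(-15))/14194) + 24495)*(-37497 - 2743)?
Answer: -58810458103222800/59664479 ≈ -9.8569e+8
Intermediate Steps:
((3870/y + ((15 + 27)*(-15))/14194) + 24495)*(-37497 - 2743) = ((3870/16814 + ((15 + 27)*(-15))/14194) + 24495)*(-37497 - 2743) = ((3870*(1/16814) + (42*(-15))*(1/14194)) + 24495)*(-40240) = ((1935/8407 - 630*1/14194) + 24495)*(-40240) = ((1935/8407 - 315/7097) + 24495)*(-40240) = (11084490/59664479 + 24495)*(-40240) = (1461492497595/59664479)*(-40240) = -58810458103222800/59664479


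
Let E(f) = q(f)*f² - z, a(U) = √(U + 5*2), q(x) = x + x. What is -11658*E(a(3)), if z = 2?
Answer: 23316 - 303108*√13 ≈ -1.0696e+6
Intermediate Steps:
q(x) = 2*x
a(U) = √(10 + U) (a(U) = √(U + 10) = √(10 + U))
E(f) = -2 + 2*f³ (E(f) = (2*f)*f² - 1*2 = 2*f³ - 2 = -2 + 2*f³)
-11658*E(a(3)) = -11658*(-2 + 2*(√(10 + 3))³) = -11658*(-2 + 2*(√13)³) = -11658*(-2 + 2*(13*√13)) = -11658*(-2 + 26*√13) = 23316 - 303108*√13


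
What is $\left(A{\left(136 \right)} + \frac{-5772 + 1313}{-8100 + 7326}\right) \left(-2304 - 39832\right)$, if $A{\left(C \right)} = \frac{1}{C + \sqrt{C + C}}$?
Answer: $- \frac{6302281520}{25929} + \frac{10534 \sqrt{17}}{1139} \approx -2.4302 \cdot 10^{5}$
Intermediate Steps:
$A{\left(C \right)} = \frac{1}{C + \sqrt{2} \sqrt{C}}$ ($A{\left(C \right)} = \frac{1}{C + \sqrt{2 C}} = \frac{1}{C + \sqrt{2} \sqrt{C}}$)
$\left(A{\left(136 \right)} + \frac{-5772 + 1313}{-8100 + 7326}\right) \left(-2304 - 39832\right) = \left(\frac{1}{136 + \sqrt{2} \sqrt{136}} + \frac{-5772 + 1313}{-8100 + 7326}\right) \left(-2304 - 39832\right) = \left(\frac{1}{136 + \sqrt{2} \cdot 2 \sqrt{34}} - \frac{4459}{-774}\right) \left(-42136\right) = \left(\frac{1}{136 + 4 \sqrt{17}} - - \frac{4459}{774}\right) \left(-42136\right) = \left(\frac{1}{136 + 4 \sqrt{17}} + \frac{4459}{774}\right) \left(-42136\right) = \left(\frac{4459}{774} + \frac{1}{136 + 4 \sqrt{17}}\right) \left(-42136\right) = - \frac{93942212}{387} - \frac{42136}{136 + 4 \sqrt{17}}$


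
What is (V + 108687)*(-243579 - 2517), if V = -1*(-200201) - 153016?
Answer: -38359475712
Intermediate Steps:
V = 47185 (V = 200201 - 153016 = 47185)
(V + 108687)*(-243579 - 2517) = (47185 + 108687)*(-243579 - 2517) = 155872*(-246096) = -38359475712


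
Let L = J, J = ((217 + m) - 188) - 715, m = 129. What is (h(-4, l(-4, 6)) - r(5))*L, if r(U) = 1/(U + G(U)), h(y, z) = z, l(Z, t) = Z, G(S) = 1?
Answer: 13925/6 ≈ 2320.8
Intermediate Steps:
r(U) = 1/(1 + U) (r(U) = 1/(U + 1) = 1/(1 + U))
J = -557 (J = ((217 + 129) - 188) - 715 = (346 - 188) - 715 = 158 - 715 = -557)
L = -557
(h(-4, l(-4, 6)) - r(5))*L = (-4 - 1/(1 + 5))*(-557) = (-4 - 1/6)*(-557) = (-4 - 1*⅙)*(-557) = (-4 - ⅙)*(-557) = -25/6*(-557) = 13925/6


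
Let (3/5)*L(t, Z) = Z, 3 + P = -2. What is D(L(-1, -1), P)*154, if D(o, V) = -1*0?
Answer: 0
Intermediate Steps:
P = -5 (P = -3 - 2 = -5)
L(t, Z) = 5*Z/3
D(o, V) = 0
D(L(-1, -1), P)*154 = 0*154 = 0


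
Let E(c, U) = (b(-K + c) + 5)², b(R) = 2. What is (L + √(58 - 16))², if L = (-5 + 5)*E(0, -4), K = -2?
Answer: 42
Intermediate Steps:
E(c, U) = 49 (E(c, U) = (2 + 5)² = 7² = 49)
L = 0 (L = (-5 + 5)*49 = 0*49 = 0)
(L + √(58 - 16))² = (0 + √(58 - 16))² = (0 + √42)² = (√42)² = 42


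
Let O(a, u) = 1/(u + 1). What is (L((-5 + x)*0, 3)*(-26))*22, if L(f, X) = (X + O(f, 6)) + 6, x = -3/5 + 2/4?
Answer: -36608/7 ≈ -5229.7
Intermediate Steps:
O(a, u) = 1/(1 + u)
x = -⅒ (x = -3*⅕ + 2*(¼) = -⅗ + ½ = -⅒ ≈ -0.10000)
L(f, X) = 43/7 + X (L(f, X) = (X + 1/(1 + 6)) + 6 = (X + 1/7) + 6 = (X + ⅐) + 6 = (⅐ + X) + 6 = 43/7 + X)
(L((-5 + x)*0, 3)*(-26))*22 = ((43/7 + 3)*(-26))*22 = ((64/7)*(-26))*22 = -1664/7*22 = -36608/7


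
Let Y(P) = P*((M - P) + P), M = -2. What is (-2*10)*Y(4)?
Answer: 160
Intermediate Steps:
Y(P) = -2*P (Y(P) = P*((-2 - P) + P) = P*(-2) = -2*P)
(-2*10)*Y(4) = (-2*10)*(-2*4) = -20*(-8) = 160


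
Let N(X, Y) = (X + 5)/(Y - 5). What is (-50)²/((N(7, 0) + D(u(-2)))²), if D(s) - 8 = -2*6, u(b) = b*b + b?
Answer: 15625/256 ≈ 61.035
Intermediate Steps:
N(X, Y) = (5 + X)/(-5 + Y)
u(b) = b + b² (u(b) = b² + b = b + b²)
D(s) = -4 (D(s) = 8 - 2*6 = 8 - 12 = -4)
(-50)²/((N(7, 0) + D(u(-2)))²) = (-50)²/(((5 + 7)/(-5 + 0) - 4)²) = 2500/((12/(-5) - 4)²) = 2500/((-⅕*12 - 4)²) = 2500/((-12/5 - 4)²) = 2500/((-32/5)²) = 2500/(1024/25) = 2500*(25/1024) = 15625/256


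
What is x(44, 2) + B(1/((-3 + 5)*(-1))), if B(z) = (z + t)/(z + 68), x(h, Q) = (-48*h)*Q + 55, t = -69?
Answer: -562954/135 ≈ -4170.0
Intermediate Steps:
x(h, Q) = 55 - 48*Q*h (x(h, Q) = -48*Q*h + 55 = 55 - 48*Q*h)
B(z) = (-69 + z)/(68 + z) (B(z) = (z - 69)/(z + 68) = (-69 + z)/(68 + z))
x(44, 2) + B(1/((-3 + 5)*(-1))) = (55 - 48*2*44) + (-69 + 1/((-3 + 5)*(-1)))/(68 + 1/((-3 + 5)*(-1))) = (55 - 4224) + (-69 + 1/(2*(-1)))/(68 + 1/(2*(-1))) = -4169 + (-69 + 1/(-2))/(68 + 1/(-2)) = -4169 + (-69 - ½)/(68 - ½) = -4169 - 139/2/(135/2) = -4169 + (2/135)*(-139/2) = -4169 - 139/135 = -562954/135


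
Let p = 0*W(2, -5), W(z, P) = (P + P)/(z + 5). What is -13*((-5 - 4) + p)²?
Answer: -1053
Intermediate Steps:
W(z, P) = 2*P/(5 + z) (W(z, P) = (2*P)/(5 + z) = 2*P/(5 + z))
p = 0 (p = 0*(2*(-5)/(5 + 2)) = 0*(2*(-5)/7) = 0*(2*(-5)*(⅐)) = 0*(-10/7) = 0)
-13*((-5 - 4) + p)² = -13*((-5 - 4) + 0)² = -13*(-9 + 0)² = -13*(-9)² = -13*81 = -1053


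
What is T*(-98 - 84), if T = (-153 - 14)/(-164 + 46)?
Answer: -15197/59 ≈ -257.58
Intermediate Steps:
T = 167/118 (T = -167/(-118) = -167*(-1/118) = 167/118 ≈ 1.4153)
T*(-98 - 84) = 167*(-98 - 84)/118 = (167/118)*(-182) = -15197/59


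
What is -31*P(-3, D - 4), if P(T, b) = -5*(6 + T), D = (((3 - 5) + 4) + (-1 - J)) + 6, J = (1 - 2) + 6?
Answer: 465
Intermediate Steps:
J = 5 (J = -1 + 6 = 5)
D = 2 (D = (((3 - 5) + 4) + (-1 - 1*5)) + 6 = ((-2 + 4) + (-1 - 5)) + 6 = (2 - 6) + 6 = -4 + 6 = 2)
P(T, b) = -30 - 5*T
-31*P(-3, D - 4) = -31*(-30 - 5*(-3)) = -31*(-30 + 15) = -31*(-15) = 465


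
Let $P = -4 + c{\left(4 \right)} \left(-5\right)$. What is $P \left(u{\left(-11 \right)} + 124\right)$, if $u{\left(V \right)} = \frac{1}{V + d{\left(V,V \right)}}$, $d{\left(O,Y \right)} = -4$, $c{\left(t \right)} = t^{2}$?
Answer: $- \frac{52052}{5} \approx -10410.0$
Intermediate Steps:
$P = -84$ ($P = -4 + 4^{2} \left(-5\right) = -4 + 16 \left(-5\right) = -4 - 80 = -84$)
$u{\left(V \right)} = \frac{1}{-4 + V}$ ($u{\left(V \right)} = \frac{1}{V - 4} = \frac{1}{-4 + V}$)
$P \left(u{\left(-11 \right)} + 124\right) = - 84 \left(\frac{1}{-4 - 11} + 124\right) = - 84 \left(\frac{1}{-15} + 124\right) = - 84 \left(- \frac{1}{15} + 124\right) = \left(-84\right) \frac{1859}{15} = - \frac{52052}{5}$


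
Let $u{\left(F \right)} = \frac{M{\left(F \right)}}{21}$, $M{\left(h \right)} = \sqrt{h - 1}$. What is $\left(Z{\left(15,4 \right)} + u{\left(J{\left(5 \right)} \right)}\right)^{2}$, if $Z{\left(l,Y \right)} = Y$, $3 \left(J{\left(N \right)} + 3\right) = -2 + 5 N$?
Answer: $\frac{\left(252 + \sqrt{33}\right)^{2}}{3969} \approx 16.738$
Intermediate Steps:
$J{\left(N \right)} = - \frac{11}{3} + \frac{5 N}{3}$ ($J{\left(N \right)} = -3 + \frac{-2 + 5 N}{3} = -3 + \left(- \frac{2}{3} + \frac{5 N}{3}\right) = - \frac{11}{3} + \frac{5 N}{3}$)
$M{\left(h \right)} = \sqrt{-1 + h}$
$u{\left(F \right)} = \frac{\sqrt{-1 + F}}{21}$
$\left(Z{\left(15,4 \right)} + u{\left(J{\left(5 \right)} \right)}\right)^{2} = \left(4 + \frac{\sqrt{-1 + \left(- \frac{11}{3} + \frac{5}{3} \cdot 5\right)}}{21}\right)^{2} = \left(4 + \frac{\sqrt{-1 + \left(- \frac{11}{3} + \frac{25}{3}\right)}}{21}\right)^{2} = \left(4 + \frac{\sqrt{-1 + \frac{14}{3}}}{21}\right)^{2} = \left(4 + \frac{\sqrt{\frac{11}{3}}}{21}\right)^{2} = \left(4 + \frac{\frac{1}{3} \sqrt{33}}{21}\right)^{2} = \left(4 + \frac{\sqrt{33}}{63}\right)^{2}$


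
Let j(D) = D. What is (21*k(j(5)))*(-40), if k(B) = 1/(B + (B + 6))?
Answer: -105/2 ≈ -52.500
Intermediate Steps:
k(B) = 1/(6 + 2*B) (k(B) = 1/(B + (6 + B)) = 1/(6 + 2*B))
(21*k(j(5)))*(-40) = (21*(1/(2*(3 + 5))))*(-40) = (21*((½)/8))*(-40) = (21*((½)*(⅛)))*(-40) = (21*(1/16))*(-40) = (21/16)*(-40) = -105/2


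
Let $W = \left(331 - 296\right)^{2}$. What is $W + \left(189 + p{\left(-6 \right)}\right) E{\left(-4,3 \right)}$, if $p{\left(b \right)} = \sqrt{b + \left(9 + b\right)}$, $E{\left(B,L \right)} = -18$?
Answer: $-2177 - 18 i \sqrt{3} \approx -2177.0 - 31.177 i$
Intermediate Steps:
$p{\left(b \right)} = \sqrt{9 + 2 b}$
$W = 1225$ ($W = 35^{2} = 1225$)
$W + \left(189 + p{\left(-6 \right)}\right) E{\left(-4,3 \right)} = 1225 + \left(189 + \sqrt{9 + 2 \left(-6\right)}\right) \left(-18\right) = 1225 + \left(189 + \sqrt{9 - 12}\right) \left(-18\right) = 1225 + \left(189 + \sqrt{-3}\right) \left(-18\right) = 1225 + \left(189 + i \sqrt{3}\right) \left(-18\right) = 1225 - \left(3402 + 18 i \sqrt{3}\right) = -2177 - 18 i \sqrt{3}$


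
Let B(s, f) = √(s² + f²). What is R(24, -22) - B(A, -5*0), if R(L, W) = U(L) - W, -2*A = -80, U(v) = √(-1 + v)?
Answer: -18 + √23 ≈ -13.204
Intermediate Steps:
A = 40 (A = -½*(-80) = 40)
R(L, W) = √(-1 + L) - W
B(s, f) = √(f² + s²)
R(24, -22) - B(A, -5*0) = (√(-1 + 24) - 1*(-22)) - √((-5*0)² + 40²) = (√23 + 22) - √(0² + 1600) = (22 + √23) - √(0 + 1600) = (22 + √23) - √1600 = (22 + √23) - 1*40 = (22 + √23) - 40 = -18 + √23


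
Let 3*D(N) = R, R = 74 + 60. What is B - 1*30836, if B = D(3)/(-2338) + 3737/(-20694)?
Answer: -745967325815/24191286 ≈ -30836.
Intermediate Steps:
R = 134
D(N) = 134/3 (D(N) = (⅓)*134 = 134/3)
B = -4830719/24191286 (B = (134/3)/(-2338) + 3737/(-20694) = (134/3)*(-1/2338) + 3737*(-1/20694) = -67/3507 - 3737/20694 = -4830719/24191286 ≈ -0.19969)
B - 1*30836 = -4830719/24191286 - 1*30836 = -4830719/24191286 - 30836 = -745967325815/24191286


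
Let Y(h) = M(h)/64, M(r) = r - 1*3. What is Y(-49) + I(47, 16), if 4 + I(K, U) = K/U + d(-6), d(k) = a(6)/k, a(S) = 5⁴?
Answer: -2545/24 ≈ -106.04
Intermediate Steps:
a(S) = 625
M(r) = -3 + r (M(r) = r - 3 = -3 + r)
d(k) = 625/k
I(K, U) = -649/6 + K/U (I(K, U) = -4 + (K/U + 625/(-6)) = -4 + (K/U + 625*(-⅙)) = -4 + (K/U - 625/6) = -4 + (-625/6 + K/U) = -649/6 + K/U)
Y(h) = -3/64 + h/64 (Y(h) = (-3 + h)/64 = (-3 + h)*(1/64) = -3/64 + h/64)
Y(-49) + I(47, 16) = (-3/64 + (1/64)*(-49)) + (-649/6 + 47/16) = (-3/64 - 49/64) + (-649/6 + 47*(1/16)) = -13/16 + (-649/6 + 47/16) = -13/16 - 5051/48 = -2545/24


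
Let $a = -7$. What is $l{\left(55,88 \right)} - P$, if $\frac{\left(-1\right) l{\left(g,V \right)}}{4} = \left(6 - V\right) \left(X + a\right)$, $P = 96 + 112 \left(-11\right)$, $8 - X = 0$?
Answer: $1464$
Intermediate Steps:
$X = 8$ ($X = 8 - 0 = 8 + 0 = 8$)
$P = -1136$ ($P = 96 - 1232 = -1136$)
$l{\left(g,V \right)} = -24 + 4 V$ ($l{\left(g,V \right)} = - 4 \left(6 - V\right) \left(8 - 7\right) = - 4 \left(6 - V\right) 1 = - 4 \left(6 - V\right) = -24 + 4 V$)
$l{\left(55,88 \right)} - P = \left(-24 + 4 \cdot 88\right) - -1136 = \left(-24 + 352\right) + 1136 = 328 + 1136 = 1464$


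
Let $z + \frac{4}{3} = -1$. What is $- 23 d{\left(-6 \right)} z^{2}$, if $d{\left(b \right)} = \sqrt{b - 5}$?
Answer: $- \frac{1127 i \sqrt{11}}{9} \approx - 415.31 i$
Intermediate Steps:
$z = - \frac{7}{3}$ ($z = - \frac{4}{3} - 1 = - \frac{7}{3} \approx -2.3333$)
$d{\left(b \right)} = \sqrt{-5 + b}$
$- 23 d{\left(-6 \right)} z^{2} = - 23 \sqrt{-5 - 6} \left(- \frac{7}{3}\right)^{2} = - 23 \sqrt{-11} \cdot \frac{49}{9} = - 23 i \sqrt{11} \cdot \frac{49}{9} = - \frac{1127 i \sqrt{11}}{9}$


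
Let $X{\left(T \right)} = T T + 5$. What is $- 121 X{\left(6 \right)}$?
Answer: $-4961$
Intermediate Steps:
$X{\left(T \right)} = 5 + T^{2}$ ($X{\left(T \right)} = T^{2} + 5 = 5 + T^{2}$)
$- 121 X{\left(6 \right)} = - 121 \left(5 + 6^{2}\right) = - 121 \left(5 + 36\right) = \left(-121\right) 41 = -4961$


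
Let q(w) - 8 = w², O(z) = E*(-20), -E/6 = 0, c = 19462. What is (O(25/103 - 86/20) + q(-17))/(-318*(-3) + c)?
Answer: 27/1856 ≈ 0.014547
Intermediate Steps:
E = 0 (E = -6*0 = 0)
O(z) = 0 (O(z) = 0*(-20) = 0)
q(w) = 8 + w²
(O(25/103 - 86/20) + q(-17))/(-318*(-3) + c) = (0 + (8 + (-17)²))/(-318*(-3) + 19462) = (0 + (8 + 289))/(954 + 19462) = (0 + 297)/20416 = 297*(1/20416) = 27/1856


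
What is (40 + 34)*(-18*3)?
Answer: -3996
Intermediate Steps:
(40 + 34)*(-18*3) = 74*(-54) = -3996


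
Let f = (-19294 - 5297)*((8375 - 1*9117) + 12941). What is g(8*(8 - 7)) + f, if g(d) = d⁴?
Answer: -299981513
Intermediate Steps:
f = -299985609 (f = -24591*((8375 - 9117) + 12941) = -24591*(-742 + 12941) = -24591*12199 = -299985609)
g(8*(8 - 7)) + f = (8*(8 - 7))⁴ - 299985609 = (8*1)⁴ - 299985609 = 8⁴ - 299985609 = 4096 - 299985609 = -299981513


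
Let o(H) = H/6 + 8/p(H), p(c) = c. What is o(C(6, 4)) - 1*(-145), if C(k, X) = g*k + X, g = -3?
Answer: 2984/21 ≈ 142.10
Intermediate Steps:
C(k, X) = X - 3*k (C(k, X) = -3*k + X = X - 3*k)
o(H) = 8/H + H/6 (o(H) = H/6 + 8/H = 8/H + H/6)
o(C(6, 4)) - 1*(-145) = (8/(4 - 3*6) + (4 - 3*6)/6) - 1*(-145) = (8/(4 - 18) + (4 - 18)/6) + 145 = (8/(-14) + (⅙)*(-14)) + 145 = (8*(-1/14) - 7/3) + 145 = (-4/7 - 7/3) + 145 = -61/21 + 145 = 2984/21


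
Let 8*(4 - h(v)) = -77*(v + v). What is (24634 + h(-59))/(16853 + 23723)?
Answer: 94009/162304 ≈ 0.57922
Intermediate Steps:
h(v) = 4 + 77*v/4 (h(v) = 4 - (-77)*(v + v)/8 = 4 - (-77)*2*v/8 = 4 - (-77)*v/4 = 4 + 77*v/4)
(24634 + h(-59))/(16853 + 23723) = (24634 + (4 + (77/4)*(-59)))/(16853 + 23723) = (24634 + (4 - 4543/4))/40576 = (24634 - 4527/4)*(1/40576) = (94009/4)*(1/40576) = 94009/162304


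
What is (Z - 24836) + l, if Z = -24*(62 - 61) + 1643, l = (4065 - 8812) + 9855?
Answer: -18109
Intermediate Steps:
l = 5108 (l = -4747 + 9855 = 5108)
Z = 1619 (Z = -24*1 + 1643 = -24 + 1643 = 1619)
(Z - 24836) + l = (1619 - 24836) + 5108 = -23217 + 5108 = -18109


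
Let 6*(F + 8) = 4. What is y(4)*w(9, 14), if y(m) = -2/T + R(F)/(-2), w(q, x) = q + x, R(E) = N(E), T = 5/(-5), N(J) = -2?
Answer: 69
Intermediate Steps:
T = -1 (T = 5*(-⅕) = -1)
F = -22/3 (F = -8 + (⅙)*4 = -8 + ⅔ = -22/3 ≈ -7.3333)
R(E) = -2
y(m) = 3 (y(m) = -2/(-1) - 2/(-2) = -2*(-1) - 2*(-½) = 2 + 1 = 3)
y(4)*w(9, 14) = 3*(9 + 14) = 3*23 = 69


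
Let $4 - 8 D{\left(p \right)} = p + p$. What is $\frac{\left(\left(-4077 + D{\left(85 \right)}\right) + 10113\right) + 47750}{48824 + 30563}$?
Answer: $\frac{2793}{4124} \approx 0.67725$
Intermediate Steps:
$D{\left(p \right)} = \frac{1}{2} - \frac{p}{4}$ ($D{\left(p \right)} = \frac{1}{2} - \frac{p + p}{8} = \frac{1}{2} - \frac{2 p}{8} = \frac{1}{2} - \frac{p}{4}$)
$\frac{\left(\left(-4077 + D{\left(85 \right)}\right) + 10113\right) + 47750}{48824 + 30563} = \frac{\left(\left(-4077 + \left(\frac{1}{2} - \frac{85}{4}\right)\right) + 10113\right) + 47750}{48824 + 30563} = \frac{\left(\left(-4077 + \left(\frac{1}{2} - \frac{85}{4}\right)\right) + 10113\right) + 47750}{79387} = \left(\left(\left(-4077 - \frac{83}{4}\right) + 10113\right) + 47750\right) \frac{1}{79387} = \left(\left(- \frac{16391}{4} + 10113\right) + 47750\right) \frac{1}{79387} = \left(\frac{24061}{4} + 47750\right) \frac{1}{79387} = \frac{215061}{4} \cdot \frac{1}{79387} = \frac{2793}{4124}$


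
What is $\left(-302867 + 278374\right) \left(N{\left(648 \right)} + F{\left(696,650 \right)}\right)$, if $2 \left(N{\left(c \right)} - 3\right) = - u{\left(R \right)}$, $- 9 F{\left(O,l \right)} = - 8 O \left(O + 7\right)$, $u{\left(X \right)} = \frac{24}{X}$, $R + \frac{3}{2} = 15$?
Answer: $- \frac{95873513239}{9} \approx -1.0653 \cdot 10^{10}$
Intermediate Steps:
$R = \frac{27}{2}$ ($R = - \frac{3}{2} + 15 = \frac{27}{2} \approx 13.5$)
$F{\left(O,l \right)} = \frac{8 O \left(7 + O\right)}{9}$ ($F{\left(O,l \right)} = - \frac{- 8 O \left(O + 7\right)}{9} = - \frac{- 8 O \left(7 + O\right)}{9} = - \frac{\left(-8\right) O \left(7 + O\right)}{9} = \frac{8 O \left(7 + O\right)}{9}$)
$N{\left(c \right)} = \frac{19}{9}$ ($N{\left(c \right)} = 3 + \frac{\left(-1\right) \frac{24}{\frac{27}{2}}}{2} = 3 + \frac{\left(-1\right) 24 \cdot \frac{2}{27}}{2} = 3 + \frac{\left(-1\right) \frac{16}{9}}{2} = 3 + \frac{1}{2} \left(- \frac{16}{9}\right) = 3 - \frac{8}{9} = \frac{19}{9}$)
$\left(-302867 + 278374\right) \left(N{\left(648 \right)} + F{\left(696,650 \right)}\right) = \left(-302867 + 278374\right) \left(\frac{19}{9} + \frac{8}{9} \cdot 696 \left(7 + 696\right)\right) = - 24493 \left(\frac{19}{9} + \frac{8}{9} \cdot 696 \cdot 703\right) = - 24493 \left(\frac{19}{9} + \frac{1304768}{3}\right) = \left(-24493\right) \frac{3914323}{9} = - \frac{95873513239}{9}$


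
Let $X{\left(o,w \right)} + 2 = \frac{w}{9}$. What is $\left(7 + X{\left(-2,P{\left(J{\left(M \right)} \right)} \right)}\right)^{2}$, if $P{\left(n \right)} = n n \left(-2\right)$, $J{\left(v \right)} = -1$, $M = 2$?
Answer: $\frac{1849}{81} \approx 22.827$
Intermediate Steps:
$P{\left(n \right)} = - 2 n^{2}$ ($P{\left(n \right)} = n^{2} \left(-2\right) = - 2 n^{2}$)
$X{\left(o,w \right)} = -2 + \frac{w}{9}$
$\left(7 + X{\left(-2,P{\left(J{\left(M \right)} \right)} \right)}\right)^{2} = \left(7 - \left(2 - \frac{\left(-2\right) \left(-1\right)^{2}}{9}\right)\right)^{2} = \left(7 - \left(2 - \frac{\left(-2\right) 1}{9}\right)\right)^{2} = \left(7 + \left(-2 + \frac{1}{9} \left(-2\right)\right)\right)^{2} = \left(7 - \frac{20}{9}\right)^{2} = \left(\frac{43}{9}\right)^{2} = \frac{1849}{81}$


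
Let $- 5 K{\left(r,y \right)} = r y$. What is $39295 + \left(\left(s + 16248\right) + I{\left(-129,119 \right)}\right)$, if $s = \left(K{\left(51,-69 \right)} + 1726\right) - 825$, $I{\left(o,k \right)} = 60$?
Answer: $\frac{286039}{5} \approx 57208.0$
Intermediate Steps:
$K{\left(r,y \right)} = - \frac{r y}{5}$
$s = \frac{8024}{5}$ ($s = \left(\left(- \frac{1}{5}\right) 51 \left(-69\right) + 1726\right) - 825 = \left(\frac{3519}{5} + 1726\right) - 825 = \frac{12149}{5} - 825 = \frac{8024}{5} \approx 1604.8$)
$39295 + \left(\left(s + 16248\right) + I{\left(-129,119 \right)}\right) = 39295 + \left(\left(\frac{8024}{5} + 16248\right) + 60\right) = 39295 + \left(\frac{89264}{5} + 60\right) = 39295 + \frac{89564}{5} = \frac{286039}{5}$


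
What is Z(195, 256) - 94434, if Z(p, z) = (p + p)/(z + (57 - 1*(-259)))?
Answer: -2077533/22 ≈ -94433.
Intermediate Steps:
Z(p, z) = 2*p/(316 + z) (Z(p, z) = (2*p)/(z + (57 + 259)) = (2*p)/(z + 316) = (2*p)/(316 + z) = 2*p/(316 + z))
Z(195, 256) - 94434 = 2*195/(316 + 256) - 94434 = 2*195/572 - 94434 = 2*195*(1/572) - 94434 = 15/22 - 94434 = -2077533/22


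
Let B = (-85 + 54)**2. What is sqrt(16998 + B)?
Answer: sqrt(17959) ≈ 134.01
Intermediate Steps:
B = 961 (B = (-31)**2 = 961)
sqrt(16998 + B) = sqrt(16998 + 961) = sqrt(17959)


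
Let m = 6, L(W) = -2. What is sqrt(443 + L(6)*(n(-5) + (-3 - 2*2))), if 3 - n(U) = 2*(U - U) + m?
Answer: sqrt(463) ≈ 21.517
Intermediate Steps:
n(U) = -3 (n(U) = 3 - (2*(U - U) + 6) = 3 - (2*0 + 6) = 3 - (0 + 6) = 3 - 1*6 = 3 - 6 = -3)
sqrt(443 + L(6)*(n(-5) + (-3 - 2*2))) = sqrt(443 - 2*(-3 + (-3 - 2*2))) = sqrt(443 - 2*(-3 + (-3 - 4))) = sqrt(443 - 2*(-3 - 7)) = sqrt(443 - 2*(-10)) = sqrt(443 + 20) = sqrt(463)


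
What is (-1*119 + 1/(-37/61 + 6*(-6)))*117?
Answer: -31097196/2233 ≈ -13926.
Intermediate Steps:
(-1*119 + 1/(-37/61 + 6*(-6)))*117 = (-119 + 1/(-37*1/61 - 36))*117 = (-119 + 1/(-37/61 - 36))*117 = (-119 + 1/(-2233/61))*117 = (-119 - 61/2233)*117 = -265788/2233*117 = -31097196/2233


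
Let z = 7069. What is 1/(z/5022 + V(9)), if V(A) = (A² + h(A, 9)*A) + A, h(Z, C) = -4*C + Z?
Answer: -5022/761297 ≈ -0.0065966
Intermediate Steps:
h(Z, C) = Z - 4*C
V(A) = A + A² + A*(-36 + A) (V(A) = (A² + (A - 4*9)*A) + A = (A² + (A - 36)*A) + A = (A² + (-36 + A)*A) + A = (A² + A*(-36 + A)) + A = A + A² + A*(-36 + A))
1/(z/5022 + V(9)) = 1/(7069/5022 + 9*(-35 + 2*9)) = 1/(7069*(1/5022) + 9*(-35 + 18)) = 1/(7069/5022 + 9*(-17)) = 1/(7069/5022 - 153) = 1/(-761297/5022) = -5022/761297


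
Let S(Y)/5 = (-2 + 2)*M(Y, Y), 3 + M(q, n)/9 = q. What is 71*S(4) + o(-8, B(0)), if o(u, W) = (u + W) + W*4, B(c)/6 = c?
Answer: -8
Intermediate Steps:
M(q, n) = -27 + 9*q
B(c) = 6*c
S(Y) = 0 (S(Y) = 5*((-2 + 2)*(-27 + 9*Y)) = 5*(0*(-27 + 9*Y)) = 5*0 = 0)
o(u, W) = u + 5*W (o(u, W) = (W + u) + 4*W = u + 5*W)
71*S(4) + o(-8, B(0)) = 71*0 + (-8 + 5*(6*0)) = 0 + (-8 + 5*0) = 0 + (-8 + 0) = 0 - 8 = -8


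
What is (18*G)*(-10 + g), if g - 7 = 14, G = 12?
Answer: 2376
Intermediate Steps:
g = 21 (g = 7 + 14 = 21)
(18*G)*(-10 + g) = (18*12)*(-10 + 21) = 216*11 = 2376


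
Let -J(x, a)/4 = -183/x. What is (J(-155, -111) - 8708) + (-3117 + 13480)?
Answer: 255793/155 ≈ 1650.3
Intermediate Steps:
J(x, a) = 732/x (J(x, a) = -(-732)/x = 732/x)
(J(-155, -111) - 8708) + (-3117 + 13480) = (732/(-155) - 8708) + (-3117 + 13480) = (732*(-1/155) - 8708) + 10363 = (-732/155 - 8708) + 10363 = -1350472/155 + 10363 = 255793/155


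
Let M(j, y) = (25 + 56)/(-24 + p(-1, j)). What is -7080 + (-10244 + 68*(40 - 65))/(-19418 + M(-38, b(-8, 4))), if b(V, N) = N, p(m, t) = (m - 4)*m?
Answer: -2612455904/369023 ≈ -7079.4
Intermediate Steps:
p(m, t) = m*(-4 + m) (p(m, t) = (-4 + m)*m = m*(-4 + m))
M(j, y) = -81/19 (M(j, y) = (25 + 56)/(-24 - (-4 - 1)) = 81/(-24 - 1*(-5)) = 81/(-24 + 5) = 81/(-19) = 81*(-1/19) = -81/19)
-7080 + (-10244 + 68*(40 - 65))/(-19418 + M(-38, b(-8, 4))) = -7080 + (-10244 + 68*(40 - 65))/(-19418 - 81/19) = -7080 + (-10244 + 68*(-25))/(-369023/19) = -7080 + (-10244 - 1700)*(-19/369023) = -7080 - 11944*(-19/369023) = -7080 + 226936/369023 = -2612455904/369023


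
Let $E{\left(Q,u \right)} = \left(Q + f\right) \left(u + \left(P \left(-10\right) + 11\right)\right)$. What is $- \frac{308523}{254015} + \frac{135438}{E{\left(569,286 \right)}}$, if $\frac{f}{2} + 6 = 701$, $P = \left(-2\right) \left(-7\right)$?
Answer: $- \frac{20162325293}{26041871815} \approx -0.77423$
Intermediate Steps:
$P = 14$
$f = 1390$ ($f = -12 + 2 \cdot 701 = -12 + 1402 = 1390$)
$E{\left(Q,u \right)} = \left(-129 + u\right) \left(1390 + Q\right)$ ($E{\left(Q,u \right)} = \left(Q + 1390\right) \left(u + \left(14 \left(-10\right) + 11\right)\right) = \left(1390 + Q\right) \left(u + \left(-140 + 11\right)\right) = \left(1390 + Q\right) \left(u - 129\right) = \left(1390 + Q\right) \left(-129 + u\right) = \left(-129 + u\right) \left(1390 + Q\right)$)
$- \frac{308523}{254015} + \frac{135438}{E{\left(569,286 \right)}} = - \frac{308523}{254015} + \frac{135438}{-179310 - 73401 + 1390 \cdot 286 + 569 \cdot 286} = \left(-308523\right) \frac{1}{254015} + \frac{135438}{-179310 - 73401 + 397540 + 162734} = - \frac{308523}{254015} + \frac{135438}{307563} = - \frac{308523}{254015} + 135438 \cdot \frac{1}{307563} = - \frac{308523}{254015} + \frac{45146}{102521} = - \frac{20162325293}{26041871815}$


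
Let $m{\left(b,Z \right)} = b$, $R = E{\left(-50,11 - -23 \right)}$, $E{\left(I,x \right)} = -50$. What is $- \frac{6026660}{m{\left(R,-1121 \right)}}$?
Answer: $\frac{602666}{5} \approx 1.2053 \cdot 10^{5}$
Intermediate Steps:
$R = -50$
$- \frac{6026660}{m{\left(R,-1121 \right)}} = - \frac{6026660}{-50} = \left(-6026660\right) \left(- \frac{1}{50}\right) = \frac{602666}{5}$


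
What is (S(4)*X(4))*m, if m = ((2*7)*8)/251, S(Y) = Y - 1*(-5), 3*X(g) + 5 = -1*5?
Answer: -3360/251 ≈ -13.386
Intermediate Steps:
X(g) = -10/3 (X(g) = -5/3 + (-1*5)/3 = -5/3 + (⅓)*(-5) = -5/3 - 5/3 = -10/3)
S(Y) = 5 + Y (S(Y) = Y + 5 = 5 + Y)
m = 112/251 (m = (14*8)*(1/251) = 112*(1/251) = 112/251 ≈ 0.44622)
(S(4)*X(4))*m = ((5 + 4)*(-10/3))*(112/251) = (9*(-10/3))*(112/251) = -30*112/251 = -3360/251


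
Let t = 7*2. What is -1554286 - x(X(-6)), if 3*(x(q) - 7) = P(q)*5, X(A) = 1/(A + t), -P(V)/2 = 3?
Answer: -1554283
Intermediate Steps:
P(V) = -6 (P(V) = -2*3 = -6)
t = 14
X(A) = 1/(14 + A) (X(A) = 1/(A + 14) = 1/(14 + A))
x(q) = -3 (x(q) = 7 + (-6*5)/3 = 7 + (⅓)*(-30) = 7 - 10 = -3)
-1554286 - x(X(-6)) = -1554286 - 1*(-3) = -1554286 + 3 = -1554283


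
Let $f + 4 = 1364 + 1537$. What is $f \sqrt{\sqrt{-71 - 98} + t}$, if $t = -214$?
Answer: $2897 \sqrt{-214 + 13 i} \approx 1286.6 + 42399.0 i$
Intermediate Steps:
$f = 2897$ ($f = -4 + \left(1364 + 1537\right) = -4 + 2901 = 2897$)
$f \sqrt{\sqrt{-71 - 98} + t} = 2897 \sqrt{\sqrt{-71 - 98} - 214} = 2897 \sqrt{\sqrt{-169} - 214} = 2897 \sqrt{13 i - 214} = 2897 \sqrt{-214 + 13 i}$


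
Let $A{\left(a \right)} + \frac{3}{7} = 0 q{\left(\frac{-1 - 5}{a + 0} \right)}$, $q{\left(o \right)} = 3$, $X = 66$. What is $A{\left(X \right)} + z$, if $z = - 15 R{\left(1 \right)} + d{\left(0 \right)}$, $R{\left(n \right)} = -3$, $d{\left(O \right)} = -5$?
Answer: $\frac{277}{7} \approx 39.571$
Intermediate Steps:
$z = 40$ ($z = \left(-15\right) \left(-3\right) - 5 = 45 - 5 = 40$)
$A{\left(a \right)} = - \frac{3}{7}$ ($A{\left(a \right)} = - \frac{3}{7} + 0 \cdot 3 = - \frac{3}{7} + 0 = - \frac{3}{7}$)
$A{\left(X \right)} + z = - \frac{3}{7} + 40 = \frac{277}{7}$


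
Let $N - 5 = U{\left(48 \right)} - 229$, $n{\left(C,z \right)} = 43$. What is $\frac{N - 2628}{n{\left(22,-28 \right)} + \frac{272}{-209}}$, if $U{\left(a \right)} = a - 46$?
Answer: $- \frac{39710}{581} \approx -68.348$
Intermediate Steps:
$U{\left(a \right)} = -46 + a$
$N = -222$ ($N = 5 + \left(\left(-46 + 48\right) - 229\right) = 5 + \left(2 - 229\right) = 5 - 227 = -222$)
$\frac{N - 2628}{n{\left(22,-28 \right)} + \frac{272}{-209}} = \frac{-222 - 2628}{43 + \frac{272}{-209}} = - \frac{2850}{43 + 272 \left(- \frac{1}{209}\right)} = - \frac{2850}{43 - \frac{272}{209}} = - \frac{2850}{\frac{8715}{209}} = \left(-2850\right) \frac{209}{8715} = - \frac{39710}{581}$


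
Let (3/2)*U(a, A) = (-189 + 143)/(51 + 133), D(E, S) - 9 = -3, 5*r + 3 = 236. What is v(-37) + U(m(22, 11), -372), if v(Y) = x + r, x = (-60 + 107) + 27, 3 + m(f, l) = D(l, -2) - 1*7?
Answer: 3613/30 ≈ 120.43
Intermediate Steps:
r = 233/5 (r = -⅗ + (⅕)*236 = -⅗ + 236/5 = 233/5 ≈ 46.600)
D(E, S) = 6 (D(E, S) = 9 - 3 = 6)
m(f, l) = -4 (m(f, l) = -3 + (6 - 1*7) = -3 + (6 - 7) = -3 - 1 = -4)
x = 74 (x = 47 + 27 = 74)
U(a, A) = -⅙ (U(a, A) = 2*((-189 + 143)/(51 + 133))/3 = 2*(-46/184)/3 = 2*(-46*1/184)/3 = (⅔)*(-¼) = -⅙)
v(Y) = 603/5 (v(Y) = 74 + 233/5 = 603/5)
v(-37) + U(m(22, 11), -372) = 603/5 - ⅙ = 3613/30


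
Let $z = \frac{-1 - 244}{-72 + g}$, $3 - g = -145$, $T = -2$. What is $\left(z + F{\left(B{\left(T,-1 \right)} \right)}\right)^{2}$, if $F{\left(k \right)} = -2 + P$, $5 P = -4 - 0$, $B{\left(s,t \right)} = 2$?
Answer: $\frac{5239521}{144400} \approx 36.285$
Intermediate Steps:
$P = - \frac{4}{5}$ ($P = \frac{-4 - 0}{5} = \frac{-4 + 0}{5} = \frac{1}{5} \left(-4\right) = - \frac{4}{5} \approx -0.8$)
$F{\left(k \right)} = - \frac{14}{5}$ ($F{\left(k \right)} = -2 - \frac{4}{5} = - \frac{14}{5}$)
$g = 148$ ($g = 3 - -145 = 3 + 145 = 148$)
$z = - \frac{245}{76}$ ($z = \frac{-1 - 244}{-72 + 148} = - \frac{245}{76} \approx -3.2237$)
$\left(z + F{\left(B{\left(T,-1 \right)} \right)}\right)^{2} = \left(- \frac{245}{76} - \frac{14}{5}\right)^{2} = \left(- \frac{2289}{380}\right)^{2} = \frac{5239521}{144400}$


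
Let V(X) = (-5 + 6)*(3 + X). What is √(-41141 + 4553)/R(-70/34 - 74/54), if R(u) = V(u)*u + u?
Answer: -210681*I*√9147/206194 ≈ -97.721*I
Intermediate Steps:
V(X) = 3 + X (V(X) = 1*(3 + X) = 3 + X)
R(u) = u + u*(3 + u) (R(u) = (3 + u)*u + u = u*(3 + u) + u = u + u*(3 + u))
√(-41141 + 4553)/R(-70/34 - 74/54) = √(-41141 + 4553)/(((-70/34 - 74/54)*(4 + (-70/34 - 74/54)))) = √(-36588)/(((-70*1/34 - 74*1/54)*(4 + (-70*1/34 - 74*1/54)))) = (2*I*√9147)/(((-35/17 - 37/27)*(4 + (-35/17 - 37/27)))) = (2*I*√9147)/((-1574*(4 - 1574/459)/459)) = (2*I*√9147)/((-1574/459*262/459)) = (2*I*√9147)/(-412388/210681) = (2*I*√9147)*(-210681/412388) = -210681*I*√9147/206194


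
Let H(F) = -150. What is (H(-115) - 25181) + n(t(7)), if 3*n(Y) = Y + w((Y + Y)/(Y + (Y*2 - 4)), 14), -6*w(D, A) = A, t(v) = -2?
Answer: -227992/9 ≈ -25332.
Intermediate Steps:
w(D, A) = -A/6
n(Y) = -7/9 + Y/3 (n(Y) = (Y - ⅙*14)/3 = (Y - 7/3)/3 = (-7/3 + Y)/3 = -7/9 + Y/3)
(H(-115) - 25181) + n(t(7)) = (-150 - 25181) + (-7/9 + (⅓)*(-2)) = -25331 + (-7/9 - ⅔) = -25331 - 13/9 = -227992/9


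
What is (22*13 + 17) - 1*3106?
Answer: -2803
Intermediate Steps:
(22*13 + 17) - 1*3106 = (286 + 17) - 3106 = 303 - 3106 = -2803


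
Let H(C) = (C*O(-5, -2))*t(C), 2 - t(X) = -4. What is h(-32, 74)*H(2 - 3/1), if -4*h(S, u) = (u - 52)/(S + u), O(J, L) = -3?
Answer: -33/14 ≈ -2.3571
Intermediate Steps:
t(X) = 6 (t(X) = 2 - 1*(-4) = 2 + 4 = 6)
h(S, u) = -(-52 + u)/(4*(S + u)) (h(S, u) = -(u - 52)/(4*(S + u)) = -(-52 + u)/(4*(S + u)))
H(C) = -18*C (H(C) = (C*(-3))*6 = -3*C*6 = -18*C)
h(-32, 74)*H(2 - 3/1) = ((13 - 1/4*74)/(-32 + 74))*(-18*(2 - 3/1)) = ((13 - 37/2)/42)*(-18*(2 + 1*(-3))) = ((1/42)*(-11/2))*(-18*(2 - 3)) = -(-33)*(-1)/14 = -11/84*18 = -33/14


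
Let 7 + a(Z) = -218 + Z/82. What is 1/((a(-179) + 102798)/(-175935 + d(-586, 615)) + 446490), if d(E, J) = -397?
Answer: 14459224/6455890512953 ≈ 2.2397e-6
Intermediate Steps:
a(Z) = -225 + Z/82 (a(Z) = -7 + (-218 + Z/82) = -225 + Z/82)
1/((a(-179) + 102798)/(-175935 + d(-586, 615)) + 446490) = 1/(((-225 + (1/82)*(-179)) + 102798)/(-175935 - 397) + 446490) = 1/(((-225 - 179/82) + 102798)/(-176332) + 446490) = 1/((-18629/82 + 102798)*(-1/176332) + 446490) = 1/((8410807/82)*(-1/176332) + 446490) = 1/(-8410807/14459224 + 446490) = 1/(6455890512953/14459224) = 14459224/6455890512953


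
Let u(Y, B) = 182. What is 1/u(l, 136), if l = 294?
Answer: 1/182 ≈ 0.0054945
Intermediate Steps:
1/u(l, 136) = 1/182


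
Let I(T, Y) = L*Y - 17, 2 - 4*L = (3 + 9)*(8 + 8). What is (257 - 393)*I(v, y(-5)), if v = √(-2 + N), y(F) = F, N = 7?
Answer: -29988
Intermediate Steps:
L = -95/2 (L = ½ - (3 + 9)*(8 + 8)/4 = ½ - 3*16 = ½ - ¼*192 = ½ - 48 = -95/2 ≈ -47.500)
v = √5 (v = √(-2 + 7) = √5 ≈ 2.2361)
I(T, Y) = -17 - 95*Y/2 (I(T, Y) = -95*Y/2 - 17 = -17 - 95*Y/2)
(257 - 393)*I(v, y(-5)) = (257 - 393)*(-17 - 95/2*(-5)) = -136*(-17 + 475/2) = -136*441/2 = -29988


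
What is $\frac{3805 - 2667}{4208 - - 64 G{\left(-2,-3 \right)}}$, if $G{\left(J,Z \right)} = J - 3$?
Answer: $\frac{569}{1944} \approx 0.2927$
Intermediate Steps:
$G{\left(J,Z \right)} = -3 + J$
$\frac{3805 - 2667}{4208 - - 64 G{\left(-2,-3 \right)}} = \frac{3805 - 2667}{4208 - - 64 \left(-3 - 2\right)} = \frac{3805 - 2667}{4208 - \left(-64\right) \left(-5\right)} = \frac{1138}{4208 - 320} = \frac{1138}{3888} = 1138 \cdot \frac{1}{3888} = \frac{569}{1944}$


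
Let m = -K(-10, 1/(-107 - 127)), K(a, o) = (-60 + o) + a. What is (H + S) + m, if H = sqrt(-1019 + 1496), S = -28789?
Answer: -6720245/234 + 3*sqrt(53) ≈ -28697.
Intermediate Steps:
H = 3*sqrt(53) (H = sqrt(477) = 3*sqrt(53) ≈ 21.840)
K(a, o) = -60 + a + o
m = 16381/234 (m = -(-60 - 10 + 1/(-107 - 127)) = -(-60 - 10 + 1/(-234)) = -(-60 - 10 - 1/234) = -1*(-16381/234) = 16381/234 ≈ 70.004)
(H + S) + m = (3*sqrt(53) - 28789) + 16381/234 = (-28789 + 3*sqrt(53)) + 16381/234 = -6720245/234 + 3*sqrt(53)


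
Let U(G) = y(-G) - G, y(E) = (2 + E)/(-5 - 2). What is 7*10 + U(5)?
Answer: 458/7 ≈ 65.429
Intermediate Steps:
y(E) = -2/7 - E/7 (y(E) = (2 + E)/(-7) = (2 + E)*(-⅐) = -2/7 - E/7)
U(G) = -2/7 - 6*G/7 (U(G) = (-2/7 - (-1)*G/7) - G = (-2/7 + G/7) - G = -2/7 - 6*G/7)
7*10 + U(5) = 7*10 + (-2/7 - 6/7*5) = 70 + (-2/7 - 30/7) = 70 - 32/7 = 458/7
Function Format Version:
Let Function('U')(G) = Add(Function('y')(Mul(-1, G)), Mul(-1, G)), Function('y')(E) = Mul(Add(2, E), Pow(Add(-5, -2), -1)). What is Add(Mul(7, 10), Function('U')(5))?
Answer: Rational(458, 7) ≈ 65.429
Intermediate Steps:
Function('y')(E) = Add(Rational(-2, 7), Mul(Rational(-1, 7), E)) (Function('y')(E) = Mul(Add(2, E), Pow(-7, -1)) = Mul(Add(2, E), Rational(-1, 7)) = Add(Rational(-2, 7), Mul(Rational(-1, 7), E)))
Function('U')(G) = Add(Rational(-2, 7), Mul(Rational(-6, 7), G)) (Function('U')(G) = Add(Add(Rational(-2, 7), Mul(Rational(-1, 7), Mul(-1, G))), Mul(-1, G)) = Add(Add(Rational(-2, 7), Mul(Rational(1, 7), G)), Mul(-1, G)) = Add(Rational(-2, 7), Mul(Rational(-6, 7), G)))
Add(Mul(7, 10), Function('U')(5)) = Add(Mul(7, 10), Add(Rational(-2, 7), Mul(Rational(-6, 7), 5))) = Add(70, Add(Rational(-2, 7), Rational(-30, 7))) = Add(70, Rational(-32, 7)) = Rational(458, 7)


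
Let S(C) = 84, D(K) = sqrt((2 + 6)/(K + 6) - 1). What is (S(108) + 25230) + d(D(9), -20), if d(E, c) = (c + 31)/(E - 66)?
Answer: 1654183068/65347 - 11*I*sqrt(105)/65347 ≈ 25314.0 - 0.0017249*I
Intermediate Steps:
D(K) = sqrt(-1 + 8/(6 + K)) (D(K) = sqrt(8/(6 + K) - 1) = sqrt(-1 + 8/(6 + K)))
d(E, c) = (31 + c)/(-66 + E)
(S(108) + 25230) + d(D(9), -20) = (84 + 25230) + (31 - 20)/(-66 + sqrt((2 - 1*9)/(6 + 9))) = 25314 + 11/(-66 + sqrt((2 - 9)/15)) = 25314 + 11/(-66 + sqrt((1/15)*(-7))) = 25314 + 11/(-66 + sqrt(-7/15)) = 25314 + 11/(-66 + I*sqrt(105)/15)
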